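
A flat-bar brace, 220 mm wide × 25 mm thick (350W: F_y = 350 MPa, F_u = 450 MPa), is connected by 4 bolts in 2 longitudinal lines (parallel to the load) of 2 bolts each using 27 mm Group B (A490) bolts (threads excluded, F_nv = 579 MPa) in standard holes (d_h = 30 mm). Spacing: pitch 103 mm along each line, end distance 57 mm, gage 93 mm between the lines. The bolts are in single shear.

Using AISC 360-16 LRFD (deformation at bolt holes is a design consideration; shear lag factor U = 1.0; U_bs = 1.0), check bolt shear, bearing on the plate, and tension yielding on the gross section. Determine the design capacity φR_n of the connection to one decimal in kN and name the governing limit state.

994.5 kN (bolt shear governs)

Bolt shear: A_b = π(27)²/4 = 572.56 mm². φR_n = 0.75 × 579 × 572.56 × 4 × 1 = 994.5 kN.
Bearing (25 mm plate, F_u = 450 MPa): end bolts L_c = 57 − 30/2 = 42, R_n = min(1.2×42×25×450, 2.4×27×25×450) = 567 kN/bolt; interior L_c = 103 − 30 = 73, R_n = 729 kN/bolt. φR_n = 0.75 × (2×567 + 2×729) = 1944.0 kN.
Tension yield (gross): A_g = 220×25 = 5500 mm². φR_n = 0.90 × 350 × 5500 = 1732.5 kN.
Governing: min(994.5, 1944.0, 1732.5) = 994.5 kN → bolt shear.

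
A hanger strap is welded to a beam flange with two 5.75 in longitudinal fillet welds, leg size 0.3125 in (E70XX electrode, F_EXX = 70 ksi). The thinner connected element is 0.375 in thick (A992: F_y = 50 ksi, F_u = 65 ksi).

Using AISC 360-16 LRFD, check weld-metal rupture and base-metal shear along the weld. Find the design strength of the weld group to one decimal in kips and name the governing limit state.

80.0 kips (weld metal governs)

Weld metal: throat = 0.707×0.3125 = 0.22094 in, L = 2×5.75 = 11.5 in. φR_n = 0.75 × 0.6 × 70 × 0.22094 × 11.5 = 80.0 kips.
Base metal shear (0.375 in plate): yield φR_n = 1.0×0.6×50×0.375×11.5 = 129.4 kips; rupture φR_n = 0.75×0.6×65×0.375×11.5 = 126.1 kips; take 126.1 kips (rupture).
Governing: min(80.0, 126.1) = 80.0 kips → weld metal.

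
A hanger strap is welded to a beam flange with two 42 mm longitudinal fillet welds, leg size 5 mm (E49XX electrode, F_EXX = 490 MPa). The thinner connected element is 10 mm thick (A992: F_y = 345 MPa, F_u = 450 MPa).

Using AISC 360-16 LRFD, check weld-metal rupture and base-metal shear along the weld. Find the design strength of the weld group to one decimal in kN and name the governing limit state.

65.5 kN (weld metal governs)

Weld metal: throat = 0.707×5 = 3.535 mm, L = 2×42 = 84 mm. φR_n = 0.75 × 0.6 × 490 × 3.535 × 84 = 65.5 kN.
Base metal shear (10 mm plate): yield φR_n = 1.0×0.6×345×10×84 = 173.9 kN; rupture φR_n = 0.75×0.6×450×10×84 = 170.1 kN; take 170.1 kN (rupture).
Governing: min(65.5, 170.1) = 65.5 kN → weld metal.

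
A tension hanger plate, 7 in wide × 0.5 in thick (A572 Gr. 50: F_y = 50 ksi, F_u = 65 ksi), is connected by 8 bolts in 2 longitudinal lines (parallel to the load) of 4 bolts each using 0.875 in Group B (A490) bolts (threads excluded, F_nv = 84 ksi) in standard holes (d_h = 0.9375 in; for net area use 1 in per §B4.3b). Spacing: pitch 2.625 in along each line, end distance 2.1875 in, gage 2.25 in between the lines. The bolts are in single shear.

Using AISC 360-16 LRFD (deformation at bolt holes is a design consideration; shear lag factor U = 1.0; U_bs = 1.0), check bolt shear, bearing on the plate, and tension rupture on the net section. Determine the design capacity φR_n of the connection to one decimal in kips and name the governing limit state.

121.9 kips (net-section rupture governs)

Bolt shear: A_b = π(0.875)²/4 = 0.60132 in². φR_n = 0.75 × 84 × 0.60132 × 8 × 1 = 303.1 kips.
Bearing (0.5 in plate, F_u = 65 ksi): end bolts L_c = 2.1875 − 0.9375/2 = 1.71875, R_n = min(1.2×1.71875×0.5×65, 2.4×0.875×0.5×65) = 67.031 kips/bolt; interior L_c = 2.625 − 0.9375 = 1.6875, R_n = 65.813 kips/bolt. φR_n = 0.75 × (2×67.031 + 6×65.813) = 396.7 kips.
Tension rupture (net): A_n = (7 − 2×1)×0.5 = 2.5 in² (U = 1.0, A_e = A_n). φR_n = 0.75 × 65 × 2.5 = 121.9 kips.
Governing: min(303.1, 396.7, 121.9) = 121.9 kips → net-section rupture.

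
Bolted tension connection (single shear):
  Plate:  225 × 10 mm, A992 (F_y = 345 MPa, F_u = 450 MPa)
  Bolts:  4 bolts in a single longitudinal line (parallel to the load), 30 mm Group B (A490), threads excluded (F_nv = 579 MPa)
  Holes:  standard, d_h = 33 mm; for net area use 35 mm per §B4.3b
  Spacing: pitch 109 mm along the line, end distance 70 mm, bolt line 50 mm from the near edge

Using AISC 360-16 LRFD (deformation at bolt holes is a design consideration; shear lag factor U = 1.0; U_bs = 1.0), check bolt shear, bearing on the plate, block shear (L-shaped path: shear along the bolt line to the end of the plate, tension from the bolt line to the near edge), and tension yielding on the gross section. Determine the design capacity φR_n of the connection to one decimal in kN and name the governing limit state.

665.6 kN (block shear governs)

Bolt shear: A_b = π(30)²/4 = 706.86 mm². φR_n = 0.75 × 579 × 706.86 × 4 × 1 = 1227.8 kN.
Bearing (10 mm plate, F_u = 450 MPa): end bolts L_c = 70 − 33/2 = 53.5, R_n = min(1.2×53.5×10×450, 2.4×30×10×450) = 288.9 kN/bolt; interior L_c = 109 − 33 = 76, R_n = 324 kN/bolt. φR_n = 0.75 × (1×288.9 + 3×324) = 945.7 kN.
Block shear: shear path 1×[70+3×109] = 1×397 mm, A_gv = 3970, A_nv = 1×(397 − 3.5×35)×10 = 2745 mm²; tension to near edge: (50 − 0.5×35)×10 = 325 mm². R_n = min(0.6×450×2745, 0.6×345×3970) + 1.0×450×325 = min(741.15, 821.79) + 146.25 = 887.4 kN. φR_n = 0.75 × 887.4 = 665.6 kN.
Tension yield (gross): A_g = 225×10 = 2250 mm². φR_n = 0.90 × 345 × 2250 = 698.6 kN.
Governing: min(1227.8, 945.7, 665.6, 698.6) = 665.6 kN → block shear.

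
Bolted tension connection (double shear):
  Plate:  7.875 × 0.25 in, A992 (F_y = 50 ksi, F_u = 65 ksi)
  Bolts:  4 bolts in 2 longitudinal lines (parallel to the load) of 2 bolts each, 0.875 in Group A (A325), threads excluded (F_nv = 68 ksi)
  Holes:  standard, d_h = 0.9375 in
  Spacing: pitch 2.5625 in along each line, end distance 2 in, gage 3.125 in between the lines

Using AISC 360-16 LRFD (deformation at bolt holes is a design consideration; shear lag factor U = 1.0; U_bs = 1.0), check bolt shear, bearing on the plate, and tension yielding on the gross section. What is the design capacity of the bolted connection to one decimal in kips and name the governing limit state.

Bolt shear: A_b = π(0.875)²/4 = 0.60132 in². φR_n = 0.75 × 68 × 0.60132 × 4 × 2 = 245.3 kips.
Bearing (0.25 in plate, F_u = 65 ksi): end bolts L_c = 2 − 0.9375/2 = 1.53125, R_n = min(1.2×1.53125×0.25×65, 2.4×0.875×0.25×65) = 29.859 kips/bolt; interior L_c = 2.5625 − 0.9375 = 1.625, R_n = 31.688 kips/bolt. φR_n = 0.75 × (2×29.859 + 2×31.688) = 92.3 kips.
Tension yield (gross): A_g = 7.875×0.25 = 1.9688 in². φR_n = 0.90 × 50 × 1.9688 = 88.6 kips.
Governing: min(245.3, 92.3, 88.6) = 88.6 kips → gross-section yield.

88.6 kips (gross-section yield governs)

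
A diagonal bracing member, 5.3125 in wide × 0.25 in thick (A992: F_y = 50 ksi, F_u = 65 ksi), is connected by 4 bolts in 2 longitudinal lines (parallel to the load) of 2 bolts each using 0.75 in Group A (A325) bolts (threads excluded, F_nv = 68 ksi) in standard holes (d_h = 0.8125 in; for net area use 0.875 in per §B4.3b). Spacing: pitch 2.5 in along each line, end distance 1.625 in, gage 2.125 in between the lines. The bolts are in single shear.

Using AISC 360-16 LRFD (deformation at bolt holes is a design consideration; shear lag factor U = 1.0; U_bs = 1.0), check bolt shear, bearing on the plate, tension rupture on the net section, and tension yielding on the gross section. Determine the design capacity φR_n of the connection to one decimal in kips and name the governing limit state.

43.4 kips (net-section rupture governs)

Bolt shear: A_b = π(0.75)²/4 = 0.44179 in². φR_n = 0.75 × 68 × 0.44179 × 4 × 1 = 90.1 kips.
Bearing (0.25 in plate, F_u = 65 ksi): end bolts L_c = 1.625 − 0.8125/2 = 1.21875, R_n = min(1.2×1.21875×0.25×65, 2.4×0.75×0.25×65) = 23.766 kips/bolt; interior L_c = 2.5 − 0.8125 = 1.6875, R_n = 29.25 kips/bolt. φR_n = 0.75 × (2×23.766 + 2×29.25) = 79.5 kips.
Tension rupture (net): A_n = (5.3125 − 2×0.875)×0.25 = 0.89063 in² (U = 1.0, A_e = A_n). φR_n = 0.75 × 65 × 0.89063 = 43.4 kips.
Tension yield (gross): A_g = 5.3125×0.25 = 1.3281 in². φR_n = 0.90 × 50 × 1.3281 = 59.8 kips.
Governing: min(90.1, 79.5, 43.4, 59.8) = 43.4 kips → net-section rupture.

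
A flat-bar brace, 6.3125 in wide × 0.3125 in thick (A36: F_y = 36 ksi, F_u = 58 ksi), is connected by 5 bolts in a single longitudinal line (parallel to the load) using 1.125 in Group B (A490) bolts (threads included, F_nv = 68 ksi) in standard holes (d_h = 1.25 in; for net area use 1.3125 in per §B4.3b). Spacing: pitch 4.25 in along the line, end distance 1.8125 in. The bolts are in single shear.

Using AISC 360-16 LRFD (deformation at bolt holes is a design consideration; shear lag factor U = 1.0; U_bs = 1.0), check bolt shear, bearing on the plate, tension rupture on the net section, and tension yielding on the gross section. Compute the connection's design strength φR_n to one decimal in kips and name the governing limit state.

Bolt shear: A_b = π(1.125)²/4 = 0.99402 in². φR_n = 0.75 × 68 × 0.99402 × 5 × 1 = 253.5 kips.
Bearing (0.3125 in plate, F_u = 58 ksi): end bolts L_c = 1.8125 − 1.25/2 = 1.1875, R_n = min(1.2×1.1875×0.3125×58, 2.4×1.125×0.3125×58) = 25.828 kips/bolt; interior L_c = 4.25 − 1.25 = 3, R_n = 48.938 kips/bolt. φR_n = 0.75 × (1×25.828 + 4×48.938) = 166.2 kips.
Tension rupture (net): A_n = (6.3125 − 1×1.3125)×0.3125 = 1.5625 in² (U = 1.0, A_e = A_n). φR_n = 0.75 × 58 × 1.5625 = 68.0 kips.
Tension yield (gross): A_g = 6.3125×0.3125 = 1.9727 in². φR_n = 0.90 × 36 × 1.9727 = 63.9 kips.
Governing: min(253.5, 166.2, 68.0, 63.9) = 63.9 kips → gross-section yield.

63.9 kips (gross-section yield governs)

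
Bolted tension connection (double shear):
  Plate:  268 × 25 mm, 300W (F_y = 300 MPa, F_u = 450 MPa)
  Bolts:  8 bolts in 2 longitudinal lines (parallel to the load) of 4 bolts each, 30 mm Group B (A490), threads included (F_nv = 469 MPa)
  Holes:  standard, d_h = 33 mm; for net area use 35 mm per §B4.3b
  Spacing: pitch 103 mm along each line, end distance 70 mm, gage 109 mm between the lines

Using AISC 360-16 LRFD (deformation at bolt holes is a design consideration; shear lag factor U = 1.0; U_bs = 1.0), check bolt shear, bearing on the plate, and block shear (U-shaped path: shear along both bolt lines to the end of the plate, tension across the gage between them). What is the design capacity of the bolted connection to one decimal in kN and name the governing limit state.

Bolt shear: A_b = π(30)²/4 = 706.86 mm². φR_n = 0.75 × 469 × 706.86 × 8 × 2 = 3978.2 kN.
Bearing (25 mm plate, F_u = 450 MPa): end bolts L_c = 70 − 33/2 = 53.5, R_n = min(1.2×53.5×25×450, 2.4×30×25×450) = 722.25 kN/bolt; interior L_c = 103 − 33 = 70, R_n = 810 kN/bolt. φR_n = 0.75 × (2×722.25 + 6×810) = 4728.4 kN.
Block shear: shear path 2×[70+3×103] = 2×379 mm, A_gv = 18950, A_nv = 2×(379 − 3.5×35)×25 = 12825 mm²; tension across gage: (109 − 1×35)×25 = 1850 mm². R_n = min(0.6×450×12825, 0.6×300×18950) + 1.0×450×1850 = min(3462.8, 3411) + 832.5 = 4243.5 kN. φR_n = 0.75 × 4243.5 = 3182.6 kN.
Governing: min(3978.2, 4728.4, 3182.6) = 3182.6 kN → block shear.

3182.6 kN (block shear governs)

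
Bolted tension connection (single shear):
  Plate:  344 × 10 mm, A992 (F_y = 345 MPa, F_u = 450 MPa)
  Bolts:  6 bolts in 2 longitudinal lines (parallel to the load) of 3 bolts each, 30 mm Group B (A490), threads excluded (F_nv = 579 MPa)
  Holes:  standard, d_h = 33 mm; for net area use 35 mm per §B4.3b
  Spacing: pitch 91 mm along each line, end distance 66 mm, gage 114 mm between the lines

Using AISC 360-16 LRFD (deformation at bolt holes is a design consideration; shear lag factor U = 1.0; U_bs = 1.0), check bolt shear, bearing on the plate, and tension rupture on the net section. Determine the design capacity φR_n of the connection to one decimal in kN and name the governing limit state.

924.8 kN (net-section rupture governs)

Bolt shear: A_b = π(30)²/4 = 706.86 mm². φR_n = 0.75 × 579 × 706.86 × 6 × 1 = 1841.7 kN.
Bearing (10 mm plate, F_u = 450 MPa): end bolts L_c = 66 − 33/2 = 49.5, R_n = min(1.2×49.5×10×450, 2.4×30×10×450) = 267.3 kN/bolt; interior L_c = 91 − 33 = 58, R_n = 313.2 kN/bolt. φR_n = 0.75 × (2×267.3 + 4×313.2) = 1340.6 kN.
Tension rupture (net): A_n = (344 − 2×35)×10 = 2740 mm² (U = 1.0, A_e = A_n). φR_n = 0.75 × 450 × 2740 = 924.8 kN.
Governing: min(1841.7, 1340.6, 924.8) = 924.8 kN → net-section rupture.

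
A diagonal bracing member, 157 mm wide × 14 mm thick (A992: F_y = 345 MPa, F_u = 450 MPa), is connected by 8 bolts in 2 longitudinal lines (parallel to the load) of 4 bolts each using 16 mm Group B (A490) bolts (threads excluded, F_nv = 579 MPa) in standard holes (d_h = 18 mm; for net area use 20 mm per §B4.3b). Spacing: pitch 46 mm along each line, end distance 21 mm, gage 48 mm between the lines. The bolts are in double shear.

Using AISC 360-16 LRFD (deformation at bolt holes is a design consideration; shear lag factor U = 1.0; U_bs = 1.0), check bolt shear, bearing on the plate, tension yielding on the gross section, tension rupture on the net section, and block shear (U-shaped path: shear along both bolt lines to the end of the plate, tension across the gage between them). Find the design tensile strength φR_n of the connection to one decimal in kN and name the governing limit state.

Bolt shear: A_b = π(16)²/4 = 201.06 mm². φR_n = 0.75 × 579 × 201.06 × 8 × 2 = 1397.0 kN.
Bearing (14 mm plate, F_u = 450 MPa): end bolts L_c = 21 − 18/2 = 12, R_n = min(1.2×12×14×450, 2.4×16×14×450) = 90.72 kN/bolt; interior L_c = 46 − 18 = 28, R_n = 211.68 kN/bolt. φR_n = 0.75 × (2×90.72 + 6×211.68) = 1088.6 kN.
Tension yield (gross): A_g = 157×14 = 2198 mm². φR_n = 0.90 × 345 × 2198 = 682.5 kN.
Tension rupture (net): A_n = (157 − 2×20)×14 = 1638 mm² (U = 1.0, A_e = A_n). φR_n = 0.75 × 450 × 1638 = 552.8 kN.
Block shear: shear path 2×[21+3×46] = 2×159 mm, A_gv = 4452, A_nv = 2×(159 − 3.5×20)×14 = 2492 mm²; tension across gage: (48 − 1×20)×14 = 392 mm². R_n = min(0.6×450×2492, 0.6×345×4452) + 1.0×450×392 = min(672.84, 921.56) + 176.4 = 849.24 kN. φR_n = 0.75 × 849.24 = 636.9 kN.
Governing: min(1397.0, 1088.6, 682.5, 552.8, 636.9) = 552.8 kN → net-section rupture.

552.8 kN (net-section rupture governs)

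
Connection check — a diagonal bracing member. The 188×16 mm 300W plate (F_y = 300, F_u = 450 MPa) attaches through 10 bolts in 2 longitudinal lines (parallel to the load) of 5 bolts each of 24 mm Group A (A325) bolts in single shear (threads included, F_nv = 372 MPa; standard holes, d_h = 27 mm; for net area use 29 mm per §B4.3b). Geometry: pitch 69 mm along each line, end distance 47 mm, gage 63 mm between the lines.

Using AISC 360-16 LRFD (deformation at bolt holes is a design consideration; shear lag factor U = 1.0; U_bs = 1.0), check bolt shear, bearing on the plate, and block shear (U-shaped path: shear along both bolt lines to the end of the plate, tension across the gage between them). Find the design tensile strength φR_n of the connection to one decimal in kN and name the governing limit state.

1262.2 kN (bolt shear governs)

Bolt shear: A_b = π(24)²/4 = 452.39 mm². φR_n = 0.75 × 372 × 452.39 × 10 × 1 = 1262.2 kN.
Bearing (16 mm plate, F_u = 450 MPa): end bolts L_c = 47 − 27/2 = 33.5, R_n = min(1.2×33.5×16×450, 2.4×24×16×450) = 289.44 kN/bolt; interior L_c = 69 − 27 = 42, R_n = 362.88 kN/bolt. φR_n = 0.75 × (2×289.44 + 8×362.88) = 2611.4 kN.
Block shear: shear path 2×[47+4×69] = 2×323 mm, A_gv = 10336, A_nv = 2×(323 − 4.5×29)×16 = 6160 mm²; tension across gage: (63 − 1×29)×16 = 544 mm². R_n = min(0.6×450×6160, 0.6×300×10336) + 1.0×450×544 = min(1663.2, 1860.5) + 244.8 = 1908 kN. φR_n = 0.75 × 1908 = 1431.0 kN.
Governing: min(1262.2, 2611.4, 1431.0) = 1262.2 kN → bolt shear.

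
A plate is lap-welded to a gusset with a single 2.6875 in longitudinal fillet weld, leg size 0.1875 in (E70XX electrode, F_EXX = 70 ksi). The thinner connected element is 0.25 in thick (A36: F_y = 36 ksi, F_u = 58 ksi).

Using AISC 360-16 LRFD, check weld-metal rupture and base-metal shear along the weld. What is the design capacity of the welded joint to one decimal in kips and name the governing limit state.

11.2 kips (weld metal governs)

Weld metal: throat = 0.707×0.1875 = 0.13256 in, L = 2.6875 in. φR_n = 0.75 × 0.6 × 70 × 0.13256 × 2.6875 = 11.2 kips.
Base metal shear (0.25 in plate): yield φR_n = 1.0×0.6×36×0.25×2.6875 = 14.5 kips; rupture φR_n = 0.75×0.6×58×0.25×2.6875 = 17.5 kips; take 14.5 kips (yield).
Governing: min(11.2, 14.5) = 11.2 kips → weld metal.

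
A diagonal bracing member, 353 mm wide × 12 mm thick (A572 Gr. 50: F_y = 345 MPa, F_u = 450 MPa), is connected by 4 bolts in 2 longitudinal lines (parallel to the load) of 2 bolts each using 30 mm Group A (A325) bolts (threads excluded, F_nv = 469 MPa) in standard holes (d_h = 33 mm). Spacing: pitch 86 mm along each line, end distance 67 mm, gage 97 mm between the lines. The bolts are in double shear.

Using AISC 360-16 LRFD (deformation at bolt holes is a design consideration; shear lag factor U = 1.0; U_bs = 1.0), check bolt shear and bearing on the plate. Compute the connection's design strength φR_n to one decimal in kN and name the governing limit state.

Bolt shear: A_b = π(30)²/4 = 706.86 mm². φR_n = 0.75 × 469 × 706.86 × 4 × 2 = 1989.1 kN.
Bearing (12 mm plate, F_u = 450 MPa): end bolts L_c = 67 − 33/2 = 50.5, R_n = min(1.2×50.5×12×450, 2.4×30×12×450) = 327.24 kN/bolt; interior L_c = 86 − 33 = 53, R_n = 343.44 kN/bolt. φR_n = 0.75 × (2×327.24 + 2×343.44) = 1006.0 kN.
Governing: min(1989.1, 1006.0) = 1006.0 kN → bearing.

1006.0 kN (bearing governs)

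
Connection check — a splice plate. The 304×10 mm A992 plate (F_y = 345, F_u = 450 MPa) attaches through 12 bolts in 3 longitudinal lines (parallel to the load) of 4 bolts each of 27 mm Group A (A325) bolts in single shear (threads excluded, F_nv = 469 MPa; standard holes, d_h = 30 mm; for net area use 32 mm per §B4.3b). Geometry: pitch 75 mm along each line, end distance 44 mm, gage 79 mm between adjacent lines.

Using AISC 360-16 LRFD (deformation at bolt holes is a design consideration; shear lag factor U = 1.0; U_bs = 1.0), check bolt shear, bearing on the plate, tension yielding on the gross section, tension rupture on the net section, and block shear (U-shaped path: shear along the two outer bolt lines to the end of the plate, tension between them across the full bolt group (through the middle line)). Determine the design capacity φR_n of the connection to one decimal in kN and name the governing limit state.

Bolt shear: A_b = π(27)²/4 = 572.56 mm². φR_n = 0.75 × 469 × 572.56 × 12 × 1 = 2416.8 kN.
Bearing (10 mm plate, F_u = 450 MPa): end bolts L_c = 44 − 30/2 = 29, R_n = min(1.2×29×10×450, 2.4×27×10×450) = 156.6 kN/bolt; interior L_c = 75 − 30 = 45, R_n = 243 kN/bolt. φR_n = 0.75 × (3×156.6 + 9×243) = 1992.6 kN.
Tension yield (gross): A_g = 304×10 = 3040 mm². φR_n = 0.90 × 345 × 3040 = 943.9 kN.
Tension rupture (net): A_n = (304 − 3×32)×10 = 2080 mm² (U = 1.0, A_e = A_n). φR_n = 0.75 × 450 × 2080 = 702.0 kN.
Block shear: shear path 2×[44+3×75] = 2×269 mm, A_gv = 5380, A_nv = 2×(269 − 3.5×32)×10 = 3140 mm²; tension across gage: (158 − 2×32)×10 = 940 mm². R_n = min(0.6×450×3140, 0.6×345×5380) + 1.0×450×940 = min(847.8, 1113.7) + 423 = 1270.8 kN. φR_n = 0.75 × 1270.8 = 953.1 kN.
Governing: min(2416.8, 1992.6, 943.9, 702.0, 953.1) = 702.0 kN → net-section rupture.

702.0 kN (net-section rupture governs)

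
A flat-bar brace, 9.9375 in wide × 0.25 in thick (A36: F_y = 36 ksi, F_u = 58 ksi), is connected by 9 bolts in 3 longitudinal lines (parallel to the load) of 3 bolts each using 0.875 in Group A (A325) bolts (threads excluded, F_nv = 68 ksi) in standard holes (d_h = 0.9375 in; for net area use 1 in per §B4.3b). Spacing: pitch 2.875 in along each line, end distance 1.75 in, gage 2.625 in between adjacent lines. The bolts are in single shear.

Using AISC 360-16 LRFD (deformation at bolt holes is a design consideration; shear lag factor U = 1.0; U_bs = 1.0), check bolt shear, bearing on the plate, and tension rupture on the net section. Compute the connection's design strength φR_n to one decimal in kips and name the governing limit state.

75.4 kips (net-section rupture governs)

Bolt shear: A_b = π(0.875)²/4 = 0.60132 in². φR_n = 0.75 × 68 × 0.60132 × 9 × 1 = 276.0 kips.
Bearing (0.25 in plate, F_u = 58 ksi): end bolts L_c = 1.75 − 0.9375/2 = 1.28125, R_n = min(1.2×1.28125×0.25×58, 2.4×0.875×0.25×58) = 22.294 kips/bolt; interior L_c = 2.875 − 0.9375 = 1.9375, R_n = 30.45 kips/bolt. φR_n = 0.75 × (3×22.294 + 6×30.45) = 187.2 kips.
Tension rupture (net): A_n = (9.9375 − 3×1)×0.25 = 1.7344 in² (U = 1.0, A_e = A_n). φR_n = 0.75 × 58 × 1.7344 = 75.4 kips.
Governing: min(276.0, 187.2, 75.4) = 75.4 kips → net-section rupture.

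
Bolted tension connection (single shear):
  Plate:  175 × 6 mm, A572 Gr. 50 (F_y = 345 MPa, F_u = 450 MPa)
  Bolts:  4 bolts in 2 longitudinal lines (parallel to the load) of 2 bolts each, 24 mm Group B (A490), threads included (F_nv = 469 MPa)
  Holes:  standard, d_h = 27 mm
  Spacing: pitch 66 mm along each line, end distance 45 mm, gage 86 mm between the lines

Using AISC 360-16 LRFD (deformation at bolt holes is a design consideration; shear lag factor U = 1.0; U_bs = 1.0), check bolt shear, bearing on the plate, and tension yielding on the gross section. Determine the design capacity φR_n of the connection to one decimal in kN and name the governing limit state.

Bolt shear: A_b = π(24)²/4 = 452.39 mm². φR_n = 0.75 × 469 × 452.39 × 4 × 1 = 636.5 kN.
Bearing (6 mm plate, F_u = 450 MPa): end bolts L_c = 45 − 27/2 = 31.5, R_n = min(1.2×31.5×6×450, 2.4×24×6×450) = 102.06 kN/bolt; interior L_c = 66 − 27 = 39, R_n = 126.36 kN/bolt. φR_n = 0.75 × (2×102.06 + 2×126.36) = 342.6 kN.
Tension yield (gross): A_g = 175×6 = 1050 mm². φR_n = 0.90 × 345 × 1050 = 326.0 kN.
Governing: min(636.5, 342.6, 326.0) = 326.0 kN → gross-section yield.

326.0 kN (gross-section yield governs)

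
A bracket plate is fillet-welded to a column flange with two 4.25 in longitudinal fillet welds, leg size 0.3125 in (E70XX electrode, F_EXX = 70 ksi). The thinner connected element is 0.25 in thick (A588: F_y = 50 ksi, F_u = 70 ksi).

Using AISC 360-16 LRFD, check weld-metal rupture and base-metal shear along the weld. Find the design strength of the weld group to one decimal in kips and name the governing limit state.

Weld metal: throat = 0.707×0.3125 = 0.22094 in, L = 2×4.25 = 8.5 in. φR_n = 0.75 × 0.6 × 70 × 0.22094 × 8.5 = 59.2 kips.
Base metal shear (0.25 in plate): yield φR_n = 1.0×0.6×50×0.25×8.5 = 63.8 kips; rupture φR_n = 0.75×0.6×70×0.25×8.5 = 66.9 kips; take 63.8 kips (yield).
Governing: min(59.2, 63.8) = 59.2 kips → weld metal.

59.2 kips (weld metal governs)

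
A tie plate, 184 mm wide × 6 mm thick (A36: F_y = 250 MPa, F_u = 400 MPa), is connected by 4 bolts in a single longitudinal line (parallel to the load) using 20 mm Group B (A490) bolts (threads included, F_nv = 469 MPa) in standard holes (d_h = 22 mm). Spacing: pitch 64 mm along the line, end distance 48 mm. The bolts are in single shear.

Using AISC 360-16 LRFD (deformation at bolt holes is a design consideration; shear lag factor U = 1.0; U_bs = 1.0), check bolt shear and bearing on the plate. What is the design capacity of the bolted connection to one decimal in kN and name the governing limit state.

339.1 kN (bearing governs)

Bolt shear: A_b = π(20)²/4 = 314.16 mm². φR_n = 0.75 × 469 × 314.16 × 4 × 1 = 442.0 kN.
Bearing (6 mm plate, F_u = 400 MPa): end bolts L_c = 48 − 22/2 = 37, R_n = min(1.2×37×6×400, 2.4×20×6×400) = 106.56 kN/bolt; interior L_c = 64 − 22 = 42, R_n = 115.2 kN/bolt. φR_n = 0.75 × (1×106.56 + 3×115.2) = 339.1 kN.
Governing: min(442.0, 339.1) = 339.1 kN → bearing.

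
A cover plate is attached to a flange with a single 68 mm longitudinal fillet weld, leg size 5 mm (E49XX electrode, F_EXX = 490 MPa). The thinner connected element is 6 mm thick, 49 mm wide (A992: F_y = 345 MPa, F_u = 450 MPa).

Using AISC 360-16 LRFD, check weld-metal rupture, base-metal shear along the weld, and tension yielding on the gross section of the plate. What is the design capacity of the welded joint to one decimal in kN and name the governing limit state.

Weld metal: throat = 0.707×5 = 3.535 mm, L = 68 mm. φR_n = 0.75 × 0.6 × 490 × 3.535 × 68 = 53.0 kN.
Base metal shear (6 mm plate): yield φR_n = 1.0×0.6×345×6×68 = 84.5 kN; rupture φR_n = 0.75×0.6×450×6×68 = 82.6 kN; take 82.6 kN (rupture).
Tension yield (gross): A_g = 49×6 = 294 mm². φR_n = 0.90 × 345 × 294 = 91.3 kN.
Governing: min(53.0, 82.6, 91.3) = 53.0 kN → weld metal.

53.0 kN (weld metal governs)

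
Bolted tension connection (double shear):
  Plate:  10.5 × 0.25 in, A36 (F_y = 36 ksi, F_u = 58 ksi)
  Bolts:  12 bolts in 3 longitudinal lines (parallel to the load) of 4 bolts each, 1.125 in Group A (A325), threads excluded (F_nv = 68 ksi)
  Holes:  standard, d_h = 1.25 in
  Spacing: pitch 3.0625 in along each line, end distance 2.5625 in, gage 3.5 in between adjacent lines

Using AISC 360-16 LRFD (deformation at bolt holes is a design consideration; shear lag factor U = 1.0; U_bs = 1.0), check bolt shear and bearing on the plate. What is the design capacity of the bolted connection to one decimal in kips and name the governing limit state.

288.7 kips (bearing governs)

Bolt shear: A_b = π(1.125)²/4 = 0.99402 in². φR_n = 0.75 × 68 × 0.99402 × 12 × 2 = 1216.7 kips.
Bearing (0.25 in plate, F_u = 58 ksi): end bolts L_c = 2.5625 − 1.25/2 = 1.9375, R_n = min(1.2×1.9375×0.25×58, 2.4×1.125×0.25×58) = 33.713 kips/bolt; interior L_c = 3.0625 − 1.25 = 1.8125, R_n = 31.538 kips/bolt. φR_n = 0.75 × (3×33.713 + 9×31.538) = 288.7 kips.
Governing: min(1216.7, 288.7) = 288.7 kips → bearing.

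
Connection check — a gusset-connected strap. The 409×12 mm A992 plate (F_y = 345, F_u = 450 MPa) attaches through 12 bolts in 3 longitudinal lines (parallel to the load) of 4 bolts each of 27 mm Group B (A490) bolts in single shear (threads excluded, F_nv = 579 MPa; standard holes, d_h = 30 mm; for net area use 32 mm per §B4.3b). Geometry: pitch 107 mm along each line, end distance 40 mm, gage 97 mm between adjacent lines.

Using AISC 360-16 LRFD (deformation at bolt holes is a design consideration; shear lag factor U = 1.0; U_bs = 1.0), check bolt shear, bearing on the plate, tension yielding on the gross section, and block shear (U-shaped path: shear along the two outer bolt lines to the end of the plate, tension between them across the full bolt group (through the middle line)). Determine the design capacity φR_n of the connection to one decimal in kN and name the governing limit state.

1523.9 kN (gross-section yield governs)

Bolt shear: A_b = π(27)²/4 = 572.56 mm². φR_n = 0.75 × 579 × 572.56 × 12 × 1 = 2983.6 kN.
Bearing (12 mm plate, F_u = 450 MPa): end bolts L_c = 40 − 30/2 = 25, R_n = min(1.2×25×12×450, 2.4×27×12×450) = 162 kN/bolt; interior L_c = 107 − 30 = 77, R_n = 349.92 kN/bolt. φR_n = 0.75 × (3×162 + 9×349.92) = 2726.5 kN.
Tension yield (gross): A_g = 409×12 = 4908 mm². φR_n = 0.90 × 345 × 4908 = 1523.9 kN.
Block shear: shear path 2×[40+3×107] = 2×361 mm, A_gv = 8664, A_nv = 2×(361 − 3.5×32)×12 = 5976 mm²; tension across gage: (194 − 2×32)×12 = 1560 mm². R_n = min(0.6×450×5976, 0.6×345×8664) + 1.0×450×1560 = min(1613.5, 1793.4) + 702 = 2315.5 kN. φR_n = 0.75 × 2315.5 = 1736.6 kN.
Governing: min(2983.6, 2726.5, 1523.9, 1736.6) = 1523.9 kN → gross-section yield.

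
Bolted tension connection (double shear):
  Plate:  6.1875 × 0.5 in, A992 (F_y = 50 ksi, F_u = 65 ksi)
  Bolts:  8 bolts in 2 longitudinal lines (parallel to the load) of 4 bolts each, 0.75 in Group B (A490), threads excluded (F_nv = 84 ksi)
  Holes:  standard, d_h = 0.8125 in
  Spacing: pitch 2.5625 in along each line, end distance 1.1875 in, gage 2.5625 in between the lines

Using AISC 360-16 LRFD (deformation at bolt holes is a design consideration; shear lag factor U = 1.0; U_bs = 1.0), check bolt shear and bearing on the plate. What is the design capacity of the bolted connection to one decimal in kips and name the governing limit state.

309.0 kips (bearing governs)

Bolt shear: A_b = π(0.75)²/4 = 0.44179 in². φR_n = 0.75 × 84 × 0.44179 × 8 × 2 = 445.3 kips.
Bearing (0.5 in plate, F_u = 65 ksi): end bolts L_c = 1.1875 − 0.8125/2 = 0.78125, R_n = min(1.2×0.78125×0.5×65, 2.4×0.75×0.5×65) = 30.469 kips/bolt; interior L_c = 2.5625 − 0.8125 = 1.75, R_n = 58.5 kips/bolt. φR_n = 0.75 × (2×30.469 + 6×58.5) = 309.0 kips.
Governing: min(445.3, 309.0) = 309.0 kips → bearing.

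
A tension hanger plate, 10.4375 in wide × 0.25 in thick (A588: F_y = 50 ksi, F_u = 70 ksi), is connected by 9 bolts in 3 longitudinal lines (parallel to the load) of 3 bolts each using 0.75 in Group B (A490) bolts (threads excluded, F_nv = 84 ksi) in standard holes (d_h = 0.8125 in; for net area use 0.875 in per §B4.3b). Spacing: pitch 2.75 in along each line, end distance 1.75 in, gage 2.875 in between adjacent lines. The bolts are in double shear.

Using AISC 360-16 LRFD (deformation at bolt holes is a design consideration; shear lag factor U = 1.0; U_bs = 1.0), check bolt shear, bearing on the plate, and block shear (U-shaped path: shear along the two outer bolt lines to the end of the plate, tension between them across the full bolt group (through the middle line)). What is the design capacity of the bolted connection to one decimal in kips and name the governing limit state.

Bolt shear: A_b = π(0.75)²/4 = 0.44179 in². φR_n = 0.75 × 84 × 0.44179 × 9 × 2 = 501.0 kips.
Bearing (0.25 in plate, F_u = 70 ksi): end bolts L_c = 1.75 − 0.8125/2 = 1.34375, R_n = min(1.2×1.34375×0.25×70, 2.4×0.75×0.25×70) = 28.219 kips/bolt; interior L_c = 2.75 − 0.8125 = 1.9375, R_n = 31.5 kips/bolt. φR_n = 0.75 × (3×28.219 + 6×31.5) = 205.2 kips.
Block shear: shear path 2×[1.75+2×2.75] = 2×7.25 in, A_gv = 3.625, A_nv = 2×(7.25 − 2.5×0.875)×0.25 = 2.5313 in²; tension across gage: (5.75 − 2×0.875)×0.25 = 1 in². R_n = min(0.6×70×2.5313, 0.6×50×3.625) + 1.0×70×1 = min(106.31, 108.75) + 70 = 176.31 kips. φR_n = 0.75 × 176.31 = 132.2 kips.
Governing: min(501.0, 205.2, 132.2) = 132.2 kips → block shear.

132.2 kips (block shear governs)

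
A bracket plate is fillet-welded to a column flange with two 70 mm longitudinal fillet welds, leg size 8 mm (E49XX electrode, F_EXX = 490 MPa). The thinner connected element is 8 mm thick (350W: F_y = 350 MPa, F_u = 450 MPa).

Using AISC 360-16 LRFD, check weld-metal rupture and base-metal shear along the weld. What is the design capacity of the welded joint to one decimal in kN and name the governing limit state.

174.6 kN (weld metal governs)

Weld metal: throat = 0.707×8 = 5.656 mm, L = 2×70 = 140 mm. φR_n = 0.75 × 0.6 × 490 × 5.656 × 140 = 174.6 kN.
Base metal shear (8 mm plate): yield φR_n = 1.0×0.6×350×8×140 = 235.2 kN; rupture φR_n = 0.75×0.6×450×8×140 = 226.8 kN; take 226.8 kN (rupture).
Governing: min(174.6, 226.8) = 174.6 kN → weld metal.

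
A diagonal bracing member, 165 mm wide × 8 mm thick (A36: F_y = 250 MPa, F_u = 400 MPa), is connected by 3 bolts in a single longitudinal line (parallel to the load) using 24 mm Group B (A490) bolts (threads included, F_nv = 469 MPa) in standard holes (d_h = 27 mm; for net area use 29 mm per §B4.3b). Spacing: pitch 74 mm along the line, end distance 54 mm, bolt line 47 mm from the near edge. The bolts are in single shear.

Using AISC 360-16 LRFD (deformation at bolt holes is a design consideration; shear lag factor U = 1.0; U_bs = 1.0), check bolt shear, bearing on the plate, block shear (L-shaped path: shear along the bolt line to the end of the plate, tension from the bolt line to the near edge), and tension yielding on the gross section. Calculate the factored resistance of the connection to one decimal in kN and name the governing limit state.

Bolt shear: A_b = π(24)²/4 = 452.39 mm². φR_n = 0.75 × 469 × 452.39 × 3 × 1 = 477.4 kN.
Bearing (8 mm plate, F_u = 400 MPa): end bolts L_c = 54 − 27/2 = 40.5, R_n = min(1.2×40.5×8×400, 2.4×24×8×400) = 155.52 kN/bolt; interior L_c = 74 − 27 = 47, R_n = 180.48 kN/bolt. φR_n = 0.75 × (1×155.52 + 2×180.48) = 387.4 kN.
Block shear: shear path 1×[54+2×74] = 1×202 mm, A_gv = 1616, A_nv = 1×(202 − 2.5×29)×8 = 1036 mm²; tension to near edge: (47 − 0.5×29)×8 = 260 mm². R_n = min(0.6×400×1036, 0.6×250×1616) + 1.0×400×260 = min(248.64, 242.4) + 104 = 346.4 kN. φR_n = 0.75 × 346.4 = 259.8 kN.
Tension yield (gross): A_g = 165×8 = 1320 mm². φR_n = 0.90 × 250 × 1320 = 297.0 kN.
Governing: min(477.4, 387.4, 259.8, 297.0) = 259.8 kN → block shear.

259.8 kN (block shear governs)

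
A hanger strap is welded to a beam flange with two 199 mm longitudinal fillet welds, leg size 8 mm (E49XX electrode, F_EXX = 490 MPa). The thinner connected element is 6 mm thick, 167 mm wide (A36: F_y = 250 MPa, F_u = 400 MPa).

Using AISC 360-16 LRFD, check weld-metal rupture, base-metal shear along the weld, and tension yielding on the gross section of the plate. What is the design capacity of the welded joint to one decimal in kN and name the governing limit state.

225.5 kN (gross-section yield governs)

Weld metal: throat = 0.707×8 = 5.656 mm, L = 2×199 = 398 mm. φR_n = 0.75 × 0.6 × 490 × 5.656 × 398 = 496.4 kN.
Base metal shear (6 mm plate): yield φR_n = 1.0×0.6×250×6×398 = 358.2 kN; rupture φR_n = 0.75×0.6×400×6×398 = 429.8 kN; take 358.2 kN (yield).
Tension yield (gross): A_g = 167×6 = 1002 mm². φR_n = 0.90 × 250 × 1002 = 225.5 kN.
Governing: min(496.4, 358.2, 225.5) = 225.5 kN → gross-section yield.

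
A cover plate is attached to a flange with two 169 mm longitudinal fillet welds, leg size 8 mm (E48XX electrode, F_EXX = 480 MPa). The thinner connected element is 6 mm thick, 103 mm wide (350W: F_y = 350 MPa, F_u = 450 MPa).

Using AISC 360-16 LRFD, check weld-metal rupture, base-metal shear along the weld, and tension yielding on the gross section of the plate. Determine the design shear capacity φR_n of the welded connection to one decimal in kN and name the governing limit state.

Weld metal: throat = 0.707×8 = 5.656 mm, L = 2×169 = 338 mm. φR_n = 0.75 × 0.6 × 480 × 5.656 × 338 = 412.9 kN.
Base metal shear (6 mm plate): yield φR_n = 1.0×0.6×350×6×338 = 425.9 kN; rupture φR_n = 0.75×0.6×450×6×338 = 410.7 kN; take 410.7 kN (rupture).
Tension yield (gross): A_g = 103×6 = 618 mm². φR_n = 0.90 × 350 × 618 = 194.7 kN.
Governing: min(412.9, 410.7, 194.7) = 194.7 kN → gross-section yield.

194.7 kN (gross-section yield governs)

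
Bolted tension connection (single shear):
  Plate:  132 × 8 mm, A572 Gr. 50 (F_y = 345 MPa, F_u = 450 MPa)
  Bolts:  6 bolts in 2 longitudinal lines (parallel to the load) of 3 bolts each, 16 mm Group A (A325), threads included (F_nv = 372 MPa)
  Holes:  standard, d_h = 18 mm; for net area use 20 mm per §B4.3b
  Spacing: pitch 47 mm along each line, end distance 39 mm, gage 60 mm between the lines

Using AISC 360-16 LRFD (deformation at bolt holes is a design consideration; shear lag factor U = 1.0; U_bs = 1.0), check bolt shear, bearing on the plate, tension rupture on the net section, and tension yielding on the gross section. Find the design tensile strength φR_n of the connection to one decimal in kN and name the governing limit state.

Bolt shear: A_b = π(16)²/4 = 201.06 mm². φR_n = 0.75 × 372 × 201.06 × 6 × 1 = 336.6 kN.
Bearing (8 mm plate, F_u = 450 MPa): end bolts L_c = 39 − 18/2 = 30, R_n = min(1.2×30×8×450, 2.4×16×8×450) = 129.6 kN/bolt; interior L_c = 47 − 18 = 29, R_n = 125.28 kN/bolt. φR_n = 0.75 × (2×129.6 + 4×125.28) = 570.2 kN.
Tension rupture (net): A_n = (132 − 2×20)×8 = 736 mm² (U = 1.0, A_e = A_n). φR_n = 0.75 × 450 × 736 = 248.4 kN.
Tension yield (gross): A_g = 132×8 = 1056 mm². φR_n = 0.90 × 345 × 1056 = 327.9 kN.
Governing: min(336.6, 570.2, 248.4, 327.9) = 248.4 kN → net-section rupture.

248.4 kN (net-section rupture governs)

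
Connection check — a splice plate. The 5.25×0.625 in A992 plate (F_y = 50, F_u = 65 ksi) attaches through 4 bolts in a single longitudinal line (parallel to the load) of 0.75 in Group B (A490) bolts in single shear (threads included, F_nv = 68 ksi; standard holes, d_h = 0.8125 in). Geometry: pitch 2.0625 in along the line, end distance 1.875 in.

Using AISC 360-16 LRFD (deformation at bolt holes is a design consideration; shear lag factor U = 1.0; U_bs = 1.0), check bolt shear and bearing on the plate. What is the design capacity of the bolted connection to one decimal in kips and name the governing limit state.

Bolt shear: A_b = π(0.75)²/4 = 0.44179 in². φR_n = 0.75 × 68 × 0.44179 × 4 × 1 = 90.1 kips.
Bearing (0.625 in plate, F_u = 65 ksi): end bolts L_c = 1.875 − 0.8125/2 = 1.46875, R_n = min(1.2×1.46875×0.625×65, 2.4×0.75×0.625×65) = 71.602 kips/bolt; interior L_c = 2.0625 − 0.8125 = 1.25, R_n = 60.938 kips/bolt. φR_n = 0.75 × (1×71.602 + 3×60.938) = 190.8 kips.
Governing: min(90.1, 190.8) = 90.1 kips → bolt shear.

90.1 kips (bolt shear governs)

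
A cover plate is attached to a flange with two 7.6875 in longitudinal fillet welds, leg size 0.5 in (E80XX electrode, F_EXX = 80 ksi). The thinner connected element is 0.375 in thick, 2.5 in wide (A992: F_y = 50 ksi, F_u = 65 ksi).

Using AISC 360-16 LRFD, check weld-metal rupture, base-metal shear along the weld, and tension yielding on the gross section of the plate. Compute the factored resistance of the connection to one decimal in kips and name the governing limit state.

Weld metal: throat = 0.707×0.5 = 0.3535 in, L = 2×7.6875 = 15.375 in. φR_n = 0.75 × 0.6 × 80 × 0.3535 × 15.375 = 195.7 kips.
Base metal shear (0.375 in plate): yield φR_n = 1.0×0.6×50×0.375×15.375 = 173.0 kips; rupture φR_n = 0.75×0.6×65×0.375×15.375 = 168.6 kips; take 168.6 kips (rupture).
Tension yield (gross): A_g = 2.5×0.375 = 0.9375 in². φR_n = 0.90 × 50 × 0.9375 = 42.2 kips.
Governing: min(195.7, 168.6, 42.2) = 42.2 kips → gross-section yield.

42.2 kips (gross-section yield governs)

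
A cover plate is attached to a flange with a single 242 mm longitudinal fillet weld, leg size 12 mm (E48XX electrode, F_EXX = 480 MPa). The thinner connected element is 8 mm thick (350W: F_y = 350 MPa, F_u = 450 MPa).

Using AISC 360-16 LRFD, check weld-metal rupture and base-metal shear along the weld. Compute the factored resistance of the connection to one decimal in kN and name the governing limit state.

392.0 kN (base-metal shear governs)

Weld metal: throat = 0.707×12 = 8.484 mm, L = 242 mm. φR_n = 0.75 × 0.6 × 480 × 8.484 × 242 = 443.5 kN.
Base metal shear (8 mm plate): yield φR_n = 1.0×0.6×350×8×242 = 406.6 kN; rupture φR_n = 0.75×0.6×450×8×242 = 392.0 kN; take 392.0 kN (rupture).
Governing: min(443.5, 392.0) = 392.0 kN → base-metal shear.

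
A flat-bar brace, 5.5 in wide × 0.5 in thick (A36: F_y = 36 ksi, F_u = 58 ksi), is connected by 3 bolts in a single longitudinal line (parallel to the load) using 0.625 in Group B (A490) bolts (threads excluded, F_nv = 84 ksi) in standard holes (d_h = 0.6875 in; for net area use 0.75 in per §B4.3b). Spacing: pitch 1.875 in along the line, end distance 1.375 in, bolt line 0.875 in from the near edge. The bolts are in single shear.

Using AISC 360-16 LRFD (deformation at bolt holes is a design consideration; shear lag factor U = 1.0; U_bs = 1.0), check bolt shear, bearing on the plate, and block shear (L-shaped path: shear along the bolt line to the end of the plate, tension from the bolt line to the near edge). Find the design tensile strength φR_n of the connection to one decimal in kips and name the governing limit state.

52.4 kips (block shear governs)

Bolt shear: A_b = π(0.625)²/4 = 0.3068 in². φR_n = 0.75 × 84 × 0.3068 × 3 × 1 = 58.0 kips.
Bearing (0.5 in plate, F_u = 58 ksi): end bolts L_c = 1.375 − 0.6875/2 = 1.03125, R_n = min(1.2×1.03125×0.5×58, 2.4×0.625×0.5×58) = 35.888 kips/bolt; interior L_c = 1.875 − 0.6875 = 1.1875, R_n = 41.325 kips/bolt. φR_n = 0.75 × (1×35.888 + 2×41.325) = 88.9 kips.
Block shear: shear path 1×[1.375+2×1.875] = 1×5.125 in, A_gv = 2.5625, A_nv = 1×(5.125 − 2.5×0.75)×0.5 = 1.625 in²; tension to near edge: (0.875 − 0.5×0.75)×0.5 = 0.25 in². R_n = min(0.6×58×1.625, 0.6×36×2.5625) + 1.0×58×0.25 = min(56.55, 55.35) + 14.5 = 69.85 kips. φR_n = 0.75 × 69.85 = 52.4 kips.
Governing: min(58.0, 88.9, 52.4) = 52.4 kips → block shear.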